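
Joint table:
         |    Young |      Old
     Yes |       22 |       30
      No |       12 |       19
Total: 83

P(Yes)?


P(Yes) = (22+30)/83 = 52/83

P(Yes) = 52/83 ≈ 62.65%


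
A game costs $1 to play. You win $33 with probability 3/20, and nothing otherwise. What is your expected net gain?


E[gain] = (33-1)×3/20 + (-1)×17/20
= 24/5 - 17/20 = 79/20

Expected net gain = $79/20 ≈ $3.95


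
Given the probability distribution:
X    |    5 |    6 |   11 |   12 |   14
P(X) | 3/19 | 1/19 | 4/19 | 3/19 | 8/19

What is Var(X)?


E[X] = 213/19
E[X²] = 2595/19
Var(X) = E[X²] - (E[X])² = 2595/19 - 45369/361 = 3936/361

Var(X) = 3936/361 ≈ 10.9030


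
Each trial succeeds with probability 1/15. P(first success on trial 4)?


Geometric: P(X=4) = (1-p)^(k-1)×p = (14/15)^3×1/15 = 2744/50625

P(X=4) = 2744/50625 ≈ 5.42%


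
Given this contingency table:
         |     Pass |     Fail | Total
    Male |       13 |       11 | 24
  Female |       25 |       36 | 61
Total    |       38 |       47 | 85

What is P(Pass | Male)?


P(Pass | Male) = 13/(13+11) = 13/24

P(Pass|Male) = 13/24 ≈ 54.17%


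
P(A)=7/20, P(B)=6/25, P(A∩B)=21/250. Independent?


P(A)×P(B) = 21/250
P(A∩B) = 21/250
Equal ✓ → Independent

Yes, independent


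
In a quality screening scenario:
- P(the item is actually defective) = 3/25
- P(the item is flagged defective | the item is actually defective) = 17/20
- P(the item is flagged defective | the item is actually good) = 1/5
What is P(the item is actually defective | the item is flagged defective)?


Using Bayes' theorem:
P(A|B) = P(B|A)·P(A) / P(B)

P(the item is flagged defective) = 17/20 × 3/25 + 1/5 × 22/25
= 51/500 + 22/125 = 139/500

P(the item is actually defective|the item is flagged defective) = (51/500) / (139/500) = 51/139

P(the item is actually defective|the item is flagged defective) = 51/139 ≈ 36.69%


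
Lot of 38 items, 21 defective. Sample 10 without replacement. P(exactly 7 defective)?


Hypergeometric: C(21,7)×C(17,3)/C(38,10)
= 116280×680/472733756 = 61200/365893

P(X=7) = 61200/365893 ≈ 16.73%


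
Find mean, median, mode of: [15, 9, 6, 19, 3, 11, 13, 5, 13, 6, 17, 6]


Sorted: [3, 5, 6, 6, 6, 9, 11, 13, 13, 15, 17, 19]
Mean = 123/12 = 41/4
Median = 10
Freq: {15: 1, 9: 1, 6: 3, 19: 1, 3: 1, 11: 1, 13: 2, 5: 1, 17: 1}
Mode: [6]

Mean=41/4, Median=10, Mode=6


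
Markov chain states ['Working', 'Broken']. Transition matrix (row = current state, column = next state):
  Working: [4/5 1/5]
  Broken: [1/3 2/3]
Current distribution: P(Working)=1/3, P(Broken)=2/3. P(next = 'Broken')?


P(next=Broken) = Σᵢ P(now=i)×P(i→Broken)
= 1/3×1/5 + 2/3×2/3
= 1/15 + 4/9 = 23/45

P = 23/45 ≈ 0.5111


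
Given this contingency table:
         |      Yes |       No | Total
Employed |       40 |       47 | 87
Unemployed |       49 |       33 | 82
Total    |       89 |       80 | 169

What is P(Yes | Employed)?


P(Yes | Employed) = 40/(40+47) = 40/87

P(Yes|Employed) = 40/87 ≈ 45.98%


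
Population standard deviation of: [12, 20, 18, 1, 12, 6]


Mean = 69/6 = 23/2
  (12-23/2)²=1/4
  (20-23/2)²=289/4
  (18-23/2)²=169/4
  (1-23/2)²=441/4
  (12-23/2)²=1/4
  (6-23/2)²=121/4
Σ(x-μ)² = 511/2
σ² = (511/2)/6 = 511/12

σ = √(511/12) ≈ 6.5256


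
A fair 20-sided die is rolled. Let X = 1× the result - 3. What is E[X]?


E[die] = (1+20)/2 = 21/2
E[X] = 1×21/2 - 3 = 15/2

E[X] = 15/2


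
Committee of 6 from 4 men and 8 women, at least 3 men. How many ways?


Count by #men:
  3M,3W: C(4,3)×C(8,3)=224
  4M,2W: C(4,4)×C(8,2)=28
Total = 252

252


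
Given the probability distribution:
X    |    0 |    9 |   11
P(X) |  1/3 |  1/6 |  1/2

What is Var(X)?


E[X] = 7
E[X²] = 74
Var(X) = E[X²] - (E[X])² = 74 - 49 = 25

Var(X) = 25 ≈ 25.0000


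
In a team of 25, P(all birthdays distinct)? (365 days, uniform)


P(all different) = Π(365-i)/365 for i=0..24
= (365/365)×(364/365)×...×(341/365)
= 0.431300

P ≈ 0.4313 ≈ 43.13%


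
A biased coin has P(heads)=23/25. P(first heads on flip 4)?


Geometric: P(X=4) = (1-p)^(k-1)×p = (2/25)^3×23/25 = 184/390625

P(X=4) = 184/390625 ≈ 0.05%


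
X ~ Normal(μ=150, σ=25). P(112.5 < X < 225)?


z₁=(112.5-150)/25=-1.5, z₂=(225-150)/25=3.0
P = Φ(3.0) - Φ(-1.5) = 0.998650 - 0.066807 = 0.931843 ≈ 0.9318

P(112.5 < X < 225) ≈ 0.9318


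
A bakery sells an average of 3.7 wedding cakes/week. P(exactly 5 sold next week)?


Poisson(λ=3.7): P(X=5) = e^(-λ)×λ^k/k!
= e^(-3.7) × 3.7^5 / 5!
≈ 0.02472352647 × 693.43957 / 120 ≈ 0.142869

P(X=5) ≈ 0.142869 ≈ 14.29%


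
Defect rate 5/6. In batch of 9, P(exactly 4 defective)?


Binomial: P(X=4) = C(9,4)×p^4×(1-p)^5
= 126 × 625/1296 × 1/7776 = 4375/559872

P(X=4) = 4375/559872 ≈ 0.78%


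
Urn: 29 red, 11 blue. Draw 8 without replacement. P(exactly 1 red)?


Hypergeometric: C(29,1)×C(11,7)/C(40,8)
= 29×330/76904685 = 58/466089

P(X=1) = 58/466089 ≈ 0.01%


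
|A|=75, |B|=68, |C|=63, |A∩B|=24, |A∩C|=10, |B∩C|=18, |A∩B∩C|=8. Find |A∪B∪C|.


|A∪B∪C| = 75+68+63-24-10-18+8 = 162

|A∪B∪C| = 162


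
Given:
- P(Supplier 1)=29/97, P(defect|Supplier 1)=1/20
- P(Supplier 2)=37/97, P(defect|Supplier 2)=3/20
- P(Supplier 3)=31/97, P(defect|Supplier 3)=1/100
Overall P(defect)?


P(B) = Σ P(B|Aᵢ)×P(Aᵢ)
  1/20×29/97 = 29/1940
  3/20×37/97 = 111/1940
  1/100×31/97 = 31/9700
Sum = 731/9700

P(defect) = 731/9700 ≈ 7.54%


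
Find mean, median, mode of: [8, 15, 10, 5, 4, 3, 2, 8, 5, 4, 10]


Sorted: [2, 3, 4, 4, 5, 5, 8, 8, 10, 10, 15]
Mean = 74/11
Median = 5
Freq: {8: 2, 15: 1, 10: 2, 5: 2, 4: 2, 3: 1, 2: 1}
Mode: [4, 5, 8, 10]

Mean=74/11, Median=5, Mode=[4, 5, 8, 10]


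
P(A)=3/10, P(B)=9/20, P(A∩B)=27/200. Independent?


P(A)×P(B) = 27/200
P(A∩B) = 27/200
Equal ✓ → Independent

Yes, independent


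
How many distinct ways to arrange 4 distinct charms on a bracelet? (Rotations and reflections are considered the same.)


Free circular arrangements: rotations and reflections both identified.
(n-1)!/2 = 3!/2 = 6/2 = 3

3


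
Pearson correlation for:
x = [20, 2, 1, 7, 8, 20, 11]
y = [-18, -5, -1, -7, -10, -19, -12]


n=7, Σx=69, Σy=-72, Σxy=-1012, Σx²=1039, Σy²=1004
r = (7×(-1012) - 69×(-72))/√((7×1039 - 69²)(7×1004 - (-72)²))
= -2116/√(2512×1844) = -2116/√4632128 ≈ -2116/2152.2379 ≈ -0.9832

r ≈ -0.9832


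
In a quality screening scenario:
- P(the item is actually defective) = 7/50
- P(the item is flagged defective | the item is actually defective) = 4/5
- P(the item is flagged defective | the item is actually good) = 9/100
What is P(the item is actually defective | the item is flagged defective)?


Using Bayes' theorem:
P(A|B) = P(B|A)·P(A) / P(B)

P(the item is flagged defective) = 4/5 × 7/50 + 9/100 × 43/50
= 14/125 + 387/5000 = 947/5000

P(the item is actually defective|the item is flagged defective) = (14/125) / (947/5000) = 560/947

P(the item is actually defective|the item is flagged defective) = 560/947 ≈ 59.13%


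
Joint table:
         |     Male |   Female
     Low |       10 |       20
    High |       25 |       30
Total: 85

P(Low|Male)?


P(Low|Male) = 10/(10+25) = 10/35 = 2/7

P = 2/7 ≈ 28.57%


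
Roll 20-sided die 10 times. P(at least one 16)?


P(no 16)^10 = (19/20)^10 = 6131066257801/10240000000000
P(≥1) = 1 - 6131066257801/10240000000000 = 4108933742199/10240000000000

P = 4108933742199/10240000000000 ≈ 40.13%


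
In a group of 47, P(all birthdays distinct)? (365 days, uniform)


P(all different) = Π(365-i)/365 for i=0..46
= (365/365)×(364/365)×...×(319/365)
= 0.045226

P ≈ 0.0452 ≈ 4.52%


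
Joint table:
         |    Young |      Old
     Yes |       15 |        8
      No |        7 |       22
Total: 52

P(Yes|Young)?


P(Yes|Young) = 15/(15+7) = 15/22

P = 15/22 ≈ 68.18%


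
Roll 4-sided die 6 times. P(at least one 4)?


P(no 4)^6 = (3/4)^6 = 729/4096
P(≥1) = 1 - 729/4096 = 3367/4096

P = 3367/4096 ≈ 82.20%


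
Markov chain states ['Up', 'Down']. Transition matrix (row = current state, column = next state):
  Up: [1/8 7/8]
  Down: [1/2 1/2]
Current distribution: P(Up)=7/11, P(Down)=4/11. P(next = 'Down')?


P(next=Down) = Σᵢ P(now=i)×P(i→Down)
= 7/11×7/8 + 4/11×1/2
= 49/88 + 2/11 = 65/88

P = 65/88 ≈ 0.7386


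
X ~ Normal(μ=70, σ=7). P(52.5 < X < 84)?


z₁=(52.5-70)/7=-2.5, z₂=(84-70)/7=2.0
P = Φ(2.0) - Φ(-2.5) = 0.977250 - 0.006210 = 0.971040 ≈ 0.9710

P(52.5 < X < 84) ≈ 0.9710


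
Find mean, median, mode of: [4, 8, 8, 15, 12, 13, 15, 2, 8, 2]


Sorted: [2, 2, 4, 8, 8, 8, 12, 13, 15, 15]
Mean = 87/10
Median = 8
Freq: {4: 1, 8: 3, 15: 2, 12: 1, 13: 1, 2: 2}
Mode: [8]

Mean=87/10, Median=8, Mode=8


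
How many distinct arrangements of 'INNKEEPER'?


Letters: 9, freq: {'I': 1, 'N': 2, 'K': 1, 'E': 3, 'P': 1, 'R': 1}
9!/(1!×2!×1!×3!×1!×1!) = 362880/12 = 30240

30240


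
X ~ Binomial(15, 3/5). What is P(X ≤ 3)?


P(X ≤ 3) = Σ P(X=i) for i=0..3
P(X=0) = 32768/30517578125
P(X=1) = 147456/6103515625
P(X=2) = 1548288/6103515625
P(X=3) = 10063872/6103515625
Sum = 58830848/30517578125

P(X ≤ 3) = 58830848/30517578125 ≈ 0.19%


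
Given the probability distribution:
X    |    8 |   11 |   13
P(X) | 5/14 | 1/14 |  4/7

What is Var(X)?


E[X] = 155/14
E[X²] = 1793/14
Var(X) = E[X²] - (E[X])² = 1793/14 - 24025/196 = 1077/196

Var(X) = 1077/196 ≈ 5.4949


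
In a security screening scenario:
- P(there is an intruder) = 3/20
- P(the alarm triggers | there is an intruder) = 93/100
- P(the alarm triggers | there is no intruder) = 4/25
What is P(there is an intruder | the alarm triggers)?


Using Bayes' theorem:
P(A|B) = P(B|A)·P(A) / P(B)

P(the alarm triggers) = 93/100 × 3/20 + 4/25 × 17/20
= 279/2000 + 17/125 = 551/2000

P(there is an intruder|the alarm triggers) = (279/2000) / (551/2000) = 279/551

P(there is an intruder|the alarm triggers) = 279/551 ≈ 50.64%


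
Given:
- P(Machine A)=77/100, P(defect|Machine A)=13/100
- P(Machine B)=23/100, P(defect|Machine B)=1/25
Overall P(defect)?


P(B) = Σ P(B|Aᵢ)×P(Aᵢ)
  13/100×77/100 = 1001/10000
  1/25×23/100 = 23/2500
Sum = 1093/10000

P(defect) = 1093/10000 ≈ 10.93%


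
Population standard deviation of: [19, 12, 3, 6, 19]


Mean = 59/5
  (19-59/5)²=1296/25
  (12-59/5)²=1/25
  (3-59/5)²=1936/25
  (6-59/5)²=841/25
  (19-59/5)²=1296/25
Σ(x-μ)² = 1074/5
σ² = (1074/5)/5 = 1074/25

σ = √(1074/25) ≈ 6.5544


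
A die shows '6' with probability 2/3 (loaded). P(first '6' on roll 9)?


Geometric: P(X=9) = (1-p)^(k-1)×p = (1/3)^8×2/3 = 2/19683

P(X=9) = 2/19683 ≈ 0.01%


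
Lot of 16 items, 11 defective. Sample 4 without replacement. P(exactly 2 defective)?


Hypergeometric: C(11,2)×C(5,2)/C(16,4)
= 55×10/1820 = 55/182

P(X=2) = 55/182 ≈ 30.22%


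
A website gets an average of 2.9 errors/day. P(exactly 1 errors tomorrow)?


Poisson(λ=2.9): P(X=1) = e^(-λ)×λ^k/k!
= e^(-2.9) × 2.9^1 / 1!
≈ 0.05502322006 × 2.9 / 1 ≈ 0.159567

P(X=1) ≈ 0.159567 ≈ 15.96%


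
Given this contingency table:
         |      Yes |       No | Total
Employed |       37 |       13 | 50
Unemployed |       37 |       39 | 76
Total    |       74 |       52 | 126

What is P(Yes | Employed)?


P(Yes | Employed) = 37/(37+13) = 37/50

P(Yes|Employed) = 37/50 ≈ 74.00%


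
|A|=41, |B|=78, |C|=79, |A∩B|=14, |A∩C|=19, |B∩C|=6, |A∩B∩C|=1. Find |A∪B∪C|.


|A∪B∪C| = 41+78+79-14-19-6+1 = 160

|A∪B∪C| = 160


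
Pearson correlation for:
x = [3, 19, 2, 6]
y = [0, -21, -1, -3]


n=4, Σx=30, Σy=-25, Σxy=-419, Σx²=410, Σy²=451
r = (4×(-419) - 30×(-25))/√((4×410 - 30²)(4×451 - (-25)²))
= -926/√(740×1179) = -926/√872460 ≈ -926/934.0557 ≈ -0.9914

r ≈ -0.9914


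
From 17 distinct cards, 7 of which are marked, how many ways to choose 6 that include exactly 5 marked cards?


Choose 5 of the 7 marked cards and 1 of the other 10 cards:
C(7,5)×C(10,1) = 21×10 = 210

210


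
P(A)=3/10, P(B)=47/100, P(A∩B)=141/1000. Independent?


P(A)×P(B) = 141/1000
P(A∩B) = 141/1000
Equal ✓ → Independent

Yes, independent


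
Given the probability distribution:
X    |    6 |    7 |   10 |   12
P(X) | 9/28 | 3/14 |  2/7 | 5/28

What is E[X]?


E[X] = Σ x·P(X=x)
= (6)×(9/28) + (7)×(3/14) + (10)×(2/7) + (12)×(5/28)
= 59/7

E[X] = 59/7


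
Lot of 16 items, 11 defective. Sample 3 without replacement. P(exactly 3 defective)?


Hypergeometric: C(11,3)×C(5,0)/C(16,3)
= 165×1/560 = 33/112

P(X=3) = 33/112 ≈ 29.46%


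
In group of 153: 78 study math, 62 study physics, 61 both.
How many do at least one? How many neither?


|A∪B| = 78+62-61 = 79
Neither = 153-79 = 74

At least one: 79; Neither: 74


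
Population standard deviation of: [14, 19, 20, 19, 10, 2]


Mean = 84/6 = 14
  (14-14)²=0
  (19-14)²=25
  (20-14)²=36
  (19-14)²=25
  (10-14)²=16
  (2-14)²=144
Σ(x-μ)² = 246
σ² = 246/6 = 41

σ = √(41) ≈ 6.4031


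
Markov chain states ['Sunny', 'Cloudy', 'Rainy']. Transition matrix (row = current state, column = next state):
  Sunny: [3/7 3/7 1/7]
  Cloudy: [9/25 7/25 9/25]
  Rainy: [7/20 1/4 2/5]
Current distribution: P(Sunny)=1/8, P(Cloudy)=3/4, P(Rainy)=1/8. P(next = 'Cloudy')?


P(next=Cloudy) = Σᵢ P(now=i)×P(i→Cloudy)
= 1/8×3/7 + 3/4×7/25 + 1/8×1/4
= 3/56 + 21/100 + 1/32 = 1651/5600

P = 1651/5600 ≈ 0.2948


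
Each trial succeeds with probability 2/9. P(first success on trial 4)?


Geometric: P(X=4) = (1-p)^(k-1)×p = (7/9)^3×2/9 = 686/6561

P(X=4) = 686/6561 ≈ 10.46%


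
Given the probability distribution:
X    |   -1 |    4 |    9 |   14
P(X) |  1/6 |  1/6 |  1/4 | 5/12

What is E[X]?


E[X] = Σ x·P(X=x)
= (-1)×(1/6) + (4)×(1/6) + (9)×(1/4) + (14)×(5/12)
= 103/12

E[X] = 103/12


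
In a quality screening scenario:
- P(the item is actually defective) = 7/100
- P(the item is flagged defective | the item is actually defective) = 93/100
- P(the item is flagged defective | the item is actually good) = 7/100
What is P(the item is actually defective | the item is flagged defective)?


Using Bayes' theorem:
P(A|B) = P(B|A)·P(A) / P(B)

P(the item is flagged defective) = 93/100 × 7/100 + 7/100 × 93/100
= 651/10000 + 651/10000 = 651/5000

P(the item is actually defective|the item is flagged defective) = (651/10000) / (651/5000) = 1/2

P(the item is actually defective|the item is flagged defective) = 1/2 ≈ 50.00%


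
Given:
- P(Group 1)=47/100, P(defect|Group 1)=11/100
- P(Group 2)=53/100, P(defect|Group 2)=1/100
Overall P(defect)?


P(B) = Σ P(B|Aᵢ)×P(Aᵢ)
  11/100×47/100 = 517/10000
  1/100×53/100 = 53/10000
Sum = 57/1000

P(defect) = 57/1000 ≈ 5.70%


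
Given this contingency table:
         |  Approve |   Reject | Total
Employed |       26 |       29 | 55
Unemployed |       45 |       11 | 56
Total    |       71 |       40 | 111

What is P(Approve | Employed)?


P(Approve | Employed) = 26/(26+29) = 26/55

P(Approve|Employed) = 26/55 ≈ 47.27%


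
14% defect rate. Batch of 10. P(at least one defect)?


P(all good) = (43/50)^10 = 21611482313284249/97656250000000000
P(≥1 defect) = 76044767686715751/97656250000000000

P = 76044767686715751/97656250000000000 ≈ 77.87%


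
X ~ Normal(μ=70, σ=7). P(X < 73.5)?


z = (73.5-70)/7 = 0.5
P(Z < 0.5) = 0.6915

P(X < 73.5) ≈ 0.6915


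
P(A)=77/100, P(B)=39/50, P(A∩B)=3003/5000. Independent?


P(A)×P(B) = 3003/5000
P(A∩B) = 3003/5000
Equal ✓ → Independent

Yes, independent


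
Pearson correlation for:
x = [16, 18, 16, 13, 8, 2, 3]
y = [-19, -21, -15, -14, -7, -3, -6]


n=7, Σx=76, Σy=-85, Σxy=-1184, Σx²=1082, Σy²=1317
r = (7×(-1184) - 76×(-85))/√((7×1082 - 76²)(7×1317 - (-85)²))
= -1828/√(1798×1994) = -1828/√3585212 ≈ -1828/1893.4656 ≈ -0.9654

r ≈ -0.9654


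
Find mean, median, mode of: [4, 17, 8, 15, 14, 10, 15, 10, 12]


Sorted: [4, 8, 10, 10, 12, 14, 15, 15, 17]
Mean = 105/9 = 35/3
Median = 12
Freq: {4: 1, 17: 1, 8: 1, 15: 2, 14: 1, 10: 2, 12: 1}
Mode: [10, 15]

Mean=35/3, Median=12, Mode=[10, 15]


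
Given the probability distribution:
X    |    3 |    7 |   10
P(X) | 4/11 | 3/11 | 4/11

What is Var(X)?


E[X] = 73/11
E[X²] = 53
Var(X) = E[X²] - (E[X])² = 53 - 5329/121 = 1084/121

Var(X) = 1084/121 ≈ 8.9587


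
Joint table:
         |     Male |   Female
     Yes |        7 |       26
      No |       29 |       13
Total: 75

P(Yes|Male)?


P(Yes|Male) = 7/(7+29) = 7/36

P = 7/36 ≈ 19.44%


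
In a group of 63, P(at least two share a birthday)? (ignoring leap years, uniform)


P(all different) = Π(365-i)/365 for i=0..62
= 0.003396
P(match) = 1 - 0.003396 = 0.996604

P ≈ 0.9966 ≈ 99.66%


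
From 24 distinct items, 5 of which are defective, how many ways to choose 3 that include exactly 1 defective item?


Choose 1 of the 5 defective items and 2 of the other 19 items:
C(5,1)×C(19,2) = 5×171 = 855

855


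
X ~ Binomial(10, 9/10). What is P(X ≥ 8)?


P(X ≥ 8) = Σ P(X=i) for i=8..10
P(X=8) = 387420489/2000000000
P(X=9) = 387420489/1000000000
P(X=10) = 3486784401/10000000000
Sum = 1162261467/1250000000

P(X ≥ 8) = 1162261467/1250000000 ≈ 92.98%


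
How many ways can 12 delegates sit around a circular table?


Circular arrangements of 12 distinct objects: fix one position to break rotational symmetry.
(n-1)! = 11! = 39916800

39916800


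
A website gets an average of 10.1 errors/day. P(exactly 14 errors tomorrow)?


Poisson(λ=10.1): P(X=14) = e^(-λ)×λ^k/k!
= e^(-10.1) × 10.1^14 / 14!
≈ 4.107955523e-05 × 1.14947421324e+14 / 87178291200 ≈ 0.054165

P(X=14) ≈ 0.054165 ≈ 5.42%


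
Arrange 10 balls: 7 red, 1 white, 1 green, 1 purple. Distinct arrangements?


10!/(7!×1!×1!×1!) = 720

720


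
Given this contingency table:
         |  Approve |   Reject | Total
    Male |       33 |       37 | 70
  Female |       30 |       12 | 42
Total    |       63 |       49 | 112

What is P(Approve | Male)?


P(Approve | Male) = 33/(33+37) = 33/70

P(Approve|Male) = 33/70 ≈ 47.14%


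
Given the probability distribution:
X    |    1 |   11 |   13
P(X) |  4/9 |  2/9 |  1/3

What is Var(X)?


E[X] = 65/9
E[X²] = 251/3
Var(X) = E[X²] - (E[X])² = 251/3 - 4225/81 = 2552/81

Var(X) = 2552/81 ≈ 31.5062


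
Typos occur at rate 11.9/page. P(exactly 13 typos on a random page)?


Poisson(λ=11.9): P(X=13) = e^(-λ)×λ^k/k!
= e^(-11.9) × 11.9^13 / 13!
≈ 6.790404807e-06 × 9.59644764107e+13 / 6227020800 ≈ 0.104647

P(X=13) ≈ 0.104647 ≈ 10.46%


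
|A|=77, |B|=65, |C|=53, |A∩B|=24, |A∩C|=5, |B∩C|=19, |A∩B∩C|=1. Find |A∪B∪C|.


|A∪B∪C| = 77+65+53-24-5-19+1 = 148

|A∪B∪C| = 148


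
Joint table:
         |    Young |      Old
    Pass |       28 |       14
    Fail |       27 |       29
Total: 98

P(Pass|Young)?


P(Pass|Young) = 28/(28+27) = 28/55

P = 28/55 ≈ 50.91%


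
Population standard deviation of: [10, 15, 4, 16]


Mean = 45/4
  (10-45/4)²=25/16
  (15-45/4)²=225/16
  (4-45/4)²=841/16
  (16-45/4)²=361/16
Σ(x-μ)² = 363/4
σ² = (363/4)/4 = 363/16

σ = √(363/16) ≈ 4.7631


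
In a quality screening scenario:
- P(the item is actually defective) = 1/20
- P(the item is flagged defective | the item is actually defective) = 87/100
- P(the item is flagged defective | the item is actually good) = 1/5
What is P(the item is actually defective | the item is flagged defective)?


Using Bayes' theorem:
P(A|B) = P(B|A)·P(A) / P(B)

P(the item is flagged defective) = 87/100 × 1/20 + 1/5 × 19/20
= 87/2000 + 19/100 = 467/2000

P(the item is actually defective|the item is flagged defective) = (87/2000) / (467/2000) = 87/467

P(the item is actually defective|the item is flagged defective) = 87/467 ≈ 18.63%


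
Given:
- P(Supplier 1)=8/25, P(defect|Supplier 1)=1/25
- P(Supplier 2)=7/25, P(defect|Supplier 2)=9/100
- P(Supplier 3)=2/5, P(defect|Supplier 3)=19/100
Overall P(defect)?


P(B) = Σ P(B|Aᵢ)×P(Aᵢ)
  1/25×8/25 = 8/625
  9/100×7/25 = 63/2500
  19/100×2/5 = 19/250
Sum = 57/500

P(defect) = 57/500 ≈ 11.40%


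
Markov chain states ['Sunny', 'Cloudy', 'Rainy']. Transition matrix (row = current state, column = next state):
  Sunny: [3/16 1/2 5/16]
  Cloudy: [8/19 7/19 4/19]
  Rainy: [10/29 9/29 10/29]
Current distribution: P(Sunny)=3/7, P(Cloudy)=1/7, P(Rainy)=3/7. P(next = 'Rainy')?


P(next=Rainy) = Σᵢ P(now=i)×P(i→Rainy)
= 3/7×5/16 + 1/7×4/19 + 3/7×10/29
= 15/112 + 4/133 + 30/203 = 19241/61712

P = 19241/61712 ≈ 0.3118


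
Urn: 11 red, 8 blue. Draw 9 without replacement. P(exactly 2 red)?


Hypergeometric: C(11,2)×C(8,7)/C(19,9)
= 55×8/92378 = 20/4199

P(X=2) = 20/4199 ≈ 0.48%


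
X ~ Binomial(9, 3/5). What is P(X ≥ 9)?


P(X ≥ 9) = Σ P(X=i) for i=9..9
P(X=9) = 19683/1953125
Sum = 19683/1953125

P(X ≥ 9) = 19683/1953125 ≈ 1.01%


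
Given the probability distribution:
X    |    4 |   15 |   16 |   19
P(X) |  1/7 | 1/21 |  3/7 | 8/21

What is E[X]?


E[X] = Σ x·P(X=x)
= (4)×(1/7) + (15)×(1/21) + (16)×(3/7) + (19)×(8/21)
= 323/21

E[X] = 323/21


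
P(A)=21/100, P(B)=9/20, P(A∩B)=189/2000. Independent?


P(A)×P(B) = 189/2000
P(A∩B) = 189/2000
Equal ✓ → Independent

Yes, independent


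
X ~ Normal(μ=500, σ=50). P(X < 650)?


z = (650-500)/50 = 3.0
P(Z < 3.0) = 0.9987

P(X < 650) ≈ 0.9987


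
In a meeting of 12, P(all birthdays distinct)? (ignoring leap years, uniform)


P(all different) = Π(365-i)/365 for i=0..11
= (365/365)×(364/365)×...×(354/365)
= 0.832975

P ≈ 0.8330 ≈ 83.30%


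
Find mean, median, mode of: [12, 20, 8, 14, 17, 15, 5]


Sorted: [5, 8, 12, 14, 15, 17, 20]
Mean = 91/7 = 13
Median = 14
Freq: {12: 1, 20: 1, 8: 1, 14: 1, 17: 1, 15: 1, 5: 1}
Mode: No mode

Mean=13, Median=14, Mode=No mode


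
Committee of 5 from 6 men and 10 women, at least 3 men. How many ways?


Count by #men:
  3M,2W: C(6,3)×C(10,2)=900
  4M,1W: C(6,4)×C(10,1)=150
  5M,0W: C(6,5)×C(10,0)=6
Total = 1056

1056


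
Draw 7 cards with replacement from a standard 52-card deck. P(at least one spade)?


P(not a spade) = 39/52 = 3/4
P(none in 7 draws) = (3/4)^7 = 2187/16384
P(≥1 spade) = 1 - 2187/16384 = 14197/16384

P = 14197/16384 ≈ 86.65%


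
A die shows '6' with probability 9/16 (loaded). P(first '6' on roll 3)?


Geometric: P(X=3) = (1-p)^(k-1)×p = (7/16)^2×9/16 = 441/4096

P(X=3) = 441/4096 ≈ 10.77%


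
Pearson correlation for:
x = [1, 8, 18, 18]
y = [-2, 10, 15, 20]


n=4, Σx=45, Σy=43, Σxy=708, Σx²=713, Σy²=729
r = (4×708 - 45×43)/√((4×713 - 45²)(4×729 - 43²))
= 897/√(827×1067) = 897/√882409 ≈ 897/939.3663 ≈ 0.9549

r ≈ 0.9549


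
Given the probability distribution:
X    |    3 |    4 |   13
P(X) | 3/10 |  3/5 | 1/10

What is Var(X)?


E[X] = 23/5
E[X²] = 146/5
Var(X) = E[X²] - (E[X])² = 146/5 - 529/25 = 201/25

Var(X) = 201/25 ≈ 8.0400


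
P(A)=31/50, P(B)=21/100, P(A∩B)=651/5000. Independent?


P(A)×P(B) = 651/5000
P(A∩B) = 651/5000
Equal ✓ → Independent

Yes, independent


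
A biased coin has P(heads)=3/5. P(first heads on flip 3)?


Geometric: P(X=3) = (1-p)^(k-1)×p = (2/5)^2×3/5 = 12/125

P(X=3) = 12/125 ≈ 9.60%


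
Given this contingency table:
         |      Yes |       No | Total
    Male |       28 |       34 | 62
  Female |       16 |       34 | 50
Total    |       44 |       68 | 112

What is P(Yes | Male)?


P(Yes | Male) = 28/(28+34) = 28/62 = 14/31

P(Yes|Male) = 14/31 ≈ 45.16%


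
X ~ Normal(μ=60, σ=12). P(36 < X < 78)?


z₁=(36-60)/12=-2.0, z₂=(78-60)/12=1.5
P = Φ(1.5) - Φ(-2.0) = 0.933193 - 0.022750 = 0.910443 ≈ 0.9104

P(36 < X < 78) ≈ 0.9104


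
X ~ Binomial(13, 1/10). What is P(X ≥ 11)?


P(X ≥ 11) = Σ P(X=i) for i=11..13
P(X=11) = 3159/5000000000000
P(X=12) = 117/10000000000000
P(X=13) = 1/10000000000000
Sum = 1609/2500000000000

P(X ≥ 11) = 1609/2500000000000 ≈ 0.00%


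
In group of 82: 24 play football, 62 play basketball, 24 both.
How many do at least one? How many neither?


|A∪B| = 24+62-24 = 62
Neither = 82-62 = 20

At least one: 62; Neither: 20


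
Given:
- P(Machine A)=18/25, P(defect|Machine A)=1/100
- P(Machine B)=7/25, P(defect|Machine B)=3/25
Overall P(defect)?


P(B) = Σ P(B|Aᵢ)×P(Aᵢ)
  1/100×18/25 = 9/1250
  3/25×7/25 = 21/625
Sum = 51/1250

P(defect) = 51/1250 ≈ 4.08%


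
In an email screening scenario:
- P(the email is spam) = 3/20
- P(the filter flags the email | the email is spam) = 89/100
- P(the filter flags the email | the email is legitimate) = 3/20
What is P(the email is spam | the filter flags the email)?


Using Bayes' theorem:
P(A|B) = P(B|A)·P(A) / P(B)

P(the filter flags the email) = 89/100 × 3/20 + 3/20 × 17/20
= 267/2000 + 51/400 = 261/1000

P(the email is spam|the filter flags the email) = (267/2000) / (261/1000) = 89/174

P(the email is spam|the filter flags the email) = 89/174 ≈ 51.15%


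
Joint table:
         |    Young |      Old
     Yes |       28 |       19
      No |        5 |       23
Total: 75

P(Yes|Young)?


P(Yes|Young) = 28/(28+5) = 28/33

P = 28/33 ≈ 84.85%


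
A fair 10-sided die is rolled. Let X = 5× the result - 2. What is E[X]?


E[die] = (1+10)/2 = 11/2
E[X] = 5×11/2 - 2 = 51/2

E[X] = 51/2


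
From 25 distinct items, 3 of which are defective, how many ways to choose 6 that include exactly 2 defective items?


Choose 2 of the 3 defective items and 4 of the other 22 items:
C(3,2)×C(22,4) = 3×7315 = 21945

21945


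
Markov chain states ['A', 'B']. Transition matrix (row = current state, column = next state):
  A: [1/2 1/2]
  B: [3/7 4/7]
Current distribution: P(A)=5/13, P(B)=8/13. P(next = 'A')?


P(next=A) = Σᵢ P(now=i)×P(i→A)
= 5/13×1/2 + 8/13×3/7
= 5/26 + 24/91 = 83/182

P = 83/182 ≈ 0.4560


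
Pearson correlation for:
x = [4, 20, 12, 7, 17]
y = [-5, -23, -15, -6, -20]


n=5, Σx=60, Σy=-69, Σxy=-1042, Σx²=898, Σy²=1215
r = (5×(-1042) - 60×(-69))/√((5×898 - 60²)(5×1215 - (-69)²))
= -1070/√(890×1314) = -1070/√1169460 ≈ -1070/1081.4157 ≈ -0.9894

r ≈ -0.9894


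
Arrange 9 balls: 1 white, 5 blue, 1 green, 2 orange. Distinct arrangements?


9!/(1!×5!×1!×2!) = 1512

1512


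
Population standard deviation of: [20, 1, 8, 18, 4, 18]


Mean = 69/6 = 23/2
  (20-23/2)²=289/4
  (1-23/2)²=441/4
  (8-23/2)²=49/4
  (18-23/2)²=169/4
  (4-23/2)²=225/4
  (18-23/2)²=169/4
Σ(x-μ)² = 671/2
σ² = (671/2)/6 = 671/12

σ = √(671/12) ≈ 7.4777


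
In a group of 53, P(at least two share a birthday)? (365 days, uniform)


P(all different) = Π(365-i)/365 for i=0..52
= 0.018862
P(match) = 1 - 0.018862 = 0.981138

P ≈ 0.9811 ≈ 98.11%


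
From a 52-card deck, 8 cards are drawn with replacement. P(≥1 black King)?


P(not a black King) = 50/52 = 25/26
P(none in 8 draws) = (25/26)^8 = 152587890625/208827064576
P(≥1 black King) = 1 - 152587890625/208827064576 = 56239173951/208827064576

P = 56239173951/208827064576 ≈ 26.93%


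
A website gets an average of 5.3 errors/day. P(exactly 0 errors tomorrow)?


Poisson(λ=5.3): P(X=0) = e^(-λ)×λ^k/k!
= e^(-5.3) × 5.3^0 / 0!
≈ 0.004991593907 × 1 / 1 ≈ 0.004992

P(X=0) ≈ 0.004992 ≈ 0.50%


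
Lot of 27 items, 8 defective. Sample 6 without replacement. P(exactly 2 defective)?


Hypergeometric: C(8,2)×C(19,4)/C(27,6)
= 28×3876/296010 = 18088/49335

P(X=2) = 18088/49335 ≈ 36.66%


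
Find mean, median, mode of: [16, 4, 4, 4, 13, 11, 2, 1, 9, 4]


Sorted: [1, 2, 4, 4, 4, 4, 9, 11, 13, 16]
Mean = 68/10 = 34/5
Median = 4
Freq: {16: 1, 4: 4, 13: 1, 11: 1, 2: 1, 1: 1, 9: 1}
Mode: [4]

Mean=34/5, Median=4, Mode=4


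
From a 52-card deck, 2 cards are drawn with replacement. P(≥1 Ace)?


P(not a Ace) = 48/52 = 12/13
P(none in 2 draws) = (12/13)^2 = 144/169
P(≥1 Ace) = 1 - 144/169 = 25/169

P = 25/169 ≈ 14.79%


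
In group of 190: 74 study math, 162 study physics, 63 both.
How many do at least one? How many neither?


|A∪B| = 74+162-63 = 173
Neither = 190-173 = 17

At least one: 173; Neither: 17


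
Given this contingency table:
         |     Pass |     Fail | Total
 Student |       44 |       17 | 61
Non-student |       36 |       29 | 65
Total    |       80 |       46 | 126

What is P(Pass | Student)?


P(Pass | Student) = 44/(44+17) = 44/61

P(Pass|Student) = 44/61 ≈ 72.13%


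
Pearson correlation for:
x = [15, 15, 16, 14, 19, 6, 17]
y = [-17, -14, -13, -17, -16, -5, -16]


n=7, Σx=102, Σy=-98, Σxy=-1517, Σx²=1588, Σy²=1480
r = (7×(-1517) - 102×(-98))/√((7×1588 - 102²)(7×1480 - (-98)²))
= -623/√(712×756) = -623/√538272 ≈ -623/733.6702 ≈ -0.8492

r ≈ -0.8492


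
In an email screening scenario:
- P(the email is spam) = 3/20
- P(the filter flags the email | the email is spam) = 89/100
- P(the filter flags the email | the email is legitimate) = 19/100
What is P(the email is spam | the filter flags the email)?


Using Bayes' theorem:
P(A|B) = P(B|A)·P(A) / P(B)

P(the filter flags the email) = 89/100 × 3/20 + 19/100 × 17/20
= 267/2000 + 323/2000 = 59/200

P(the email is spam|the filter flags the email) = (267/2000) / (59/200) = 267/590

P(the email is spam|the filter flags the email) = 267/590 ≈ 45.25%


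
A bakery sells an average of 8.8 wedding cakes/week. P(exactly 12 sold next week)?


Poisson(λ=8.8): P(X=12) = e^(-λ)×λ^k/k!
= e^(-8.8) × 8.8^12 / 12!
≈ 0.0001507330751 × 215671155822 / 479001600 ≈ 0.067868

P(X=12) ≈ 0.067868 ≈ 6.79%


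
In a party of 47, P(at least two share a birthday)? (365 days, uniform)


P(all different) = Π(365-i)/365 for i=0..46
= 0.045226
P(match) = 1 - 0.045226 = 0.954774

P ≈ 0.9548 ≈ 95.48%


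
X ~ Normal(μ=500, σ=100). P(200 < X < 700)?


z₁=(200-500)/100=-3.0, z₂=(700-500)/100=2.0
P = Φ(2.0) - Φ(-3.0) = 0.977250 - 0.001350 = 0.975900 ≈ 0.9759

P(200 < X < 700) ≈ 0.9759


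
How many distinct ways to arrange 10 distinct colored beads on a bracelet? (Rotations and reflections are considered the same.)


Free circular arrangements: rotations and reflections both identified.
(n-1)!/2 = 9!/2 = 362880/2 = 181440

181440


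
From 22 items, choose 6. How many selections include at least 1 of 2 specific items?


Complement: C(22,6) - C(20,6) = 74613 - 38760 = 35853

35853


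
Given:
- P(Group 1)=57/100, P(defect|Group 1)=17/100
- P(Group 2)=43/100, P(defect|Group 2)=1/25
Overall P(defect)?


P(B) = Σ P(B|Aᵢ)×P(Aᵢ)
  17/100×57/100 = 969/10000
  1/25×43/100 = 43/2500
Sum = 1141/10000

P(defect) = 1141/10000 ≈ 11.41%


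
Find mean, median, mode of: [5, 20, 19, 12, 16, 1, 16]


Sorted: [1, 5, 12, 16, 16, 19, 20]
Mean = 89/7
Median = 16
Freq: {5: 1, 20: 1, 19: 1, 12: 1, 16: 2, 1: 1}
Mode: [16]

Mean=89/7, Median=16, Mode=16


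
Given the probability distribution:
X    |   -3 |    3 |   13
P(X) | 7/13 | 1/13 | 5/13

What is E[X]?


E[X] = Σ x·P(X=x)
= (-3)×(7/13) + (3)×(1/13) + (13)×(5/13)
= 47/13

E[X] = 47/13


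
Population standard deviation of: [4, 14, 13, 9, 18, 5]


Mean = 63/6 = 21/2
  (4-21/2)²=169/4
  (14-21/2)²=49/4
  (13-21/2)²=25/4
  (9-21/2)²=9/4
  (18-21/2)²=225/4
  (5-21/2)²=121/4
Σ(x-μ)² = 299/2
σ² = (299/2)/6 = 299/12

σ = √(299/12) ≈ 4.9917


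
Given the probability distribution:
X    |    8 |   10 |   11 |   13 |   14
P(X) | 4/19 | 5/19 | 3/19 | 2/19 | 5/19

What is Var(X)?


E[X] = 211/19
E[X²] = 2437/19
Var(X) = E[X²] - (E[X])² = 2437/19 - 44521/361 = 1782/361

Var(X) = 1782/361 ≈ 4.9363


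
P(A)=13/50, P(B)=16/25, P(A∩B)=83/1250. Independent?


P(A)×P(B) = 104/625
P(A∩B) = 83/1250
Not equal → NOT independent

No, not independent


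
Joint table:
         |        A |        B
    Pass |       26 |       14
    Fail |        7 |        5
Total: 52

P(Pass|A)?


P(Pass|A) = 26/(26+7) = 26/33

P = 26/33 ≈ 78.79%


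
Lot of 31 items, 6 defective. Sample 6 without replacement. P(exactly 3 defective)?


Hypergeometric: C(6,3)×C(25,3)/C(31,6)
= 20×2300/736281 = 46000/736281

P(X=3) = 46000/736281 ≈ 6.25%


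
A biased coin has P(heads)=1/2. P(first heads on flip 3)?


Geometric: P(X=3) = (1-p)^(k-1)×p = (1/2)^2×1/2 = 1/8

P(X=3) = 1/8 ≈ 12.50%


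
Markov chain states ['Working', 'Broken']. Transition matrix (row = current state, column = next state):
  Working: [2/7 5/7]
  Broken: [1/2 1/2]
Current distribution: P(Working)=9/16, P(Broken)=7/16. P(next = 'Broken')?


P(next=Broken) = Σᵢ P(now=i)×P(i→Broken)
= 9/16×5/7 + 7/16×1/2
= 45/112 + 7/32 = 139/224

P = 139/224 ≈ 0.6205


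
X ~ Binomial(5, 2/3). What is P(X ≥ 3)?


P(X ≥ 3) = Σ P(X=i) for i=3..5
P(X=3) = 80/243
P(X=4) = 80/243
P(X=5) = 32/243
Sum = 64/81

P(X ≥ 3) = 64/81 ≈ 79.01%


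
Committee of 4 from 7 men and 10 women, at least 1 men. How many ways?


Count by #men:
  1M,3W: C(7,1)×C(10,3)=840
  2M,2W: C(7,2)×C(10,2)=945
  3M,1W: C(7,3)×C(10,1)=350
  4M,0W: C(7,4)×C(10,0)=35
Total = 2170

2170


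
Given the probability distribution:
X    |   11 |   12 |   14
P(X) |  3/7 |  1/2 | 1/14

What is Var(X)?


E[X] = 82/7
E[X²] = 965/7
Var(X) = E[X²] - (E[X])² = 965/7 - 6724/49 = 31/49

Var(X) = 31/49 ≈ 0.6327


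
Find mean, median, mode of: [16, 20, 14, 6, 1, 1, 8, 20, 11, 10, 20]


Sorted: [1, 1, 6, 8, 10, 11, 14, 16, 20, 20, 20]
Mean = 127/11
Median = 11
Freq: {16: 1, 20: 3, 14: 1, 6: 1, 1: 2, 8: 1, 11: 1, 10: 1}
Mode: [20]

Mean=127/11, Median=11, Mode=20


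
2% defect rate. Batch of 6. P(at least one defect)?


P(all good) = (49/50)^6 = 13841287201/15625000000
P(≥1 defect) = 1783712799/15625000000

P = 1783712799/15625000000 ≈ 11.42%


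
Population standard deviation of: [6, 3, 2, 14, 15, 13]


Mean = 53/6
  (6-53/6)²=289/36
  (3-53/6)²=1225/36
  (2-53/6)²=1681/36
  (14-53/6)²=961/36
  (15-53/6)²=1369/36
  (13-53/6)²=625/36
Σ(x-μ)² = 1025/6
σ² = (1025/6)/6 = 1025/36

σ = √(1025/36) ≈ 5.3359


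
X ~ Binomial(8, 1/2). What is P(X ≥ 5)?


P(X ≥ 5) = Σ P(X=i) for i=5..8
P(X=5) = 7/32
P(X=6) = 7/64
P(X=7) = 1/32
P(X=8) = 1/256
Sum = 93/256

P(X ≥ 5) = 93/256 ≈ 36.33%


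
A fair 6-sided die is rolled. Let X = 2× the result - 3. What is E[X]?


E[die] = (1+6)/2 = 7/2
E[X] = 2×7/2 - 3 = 4

E[X] = 4


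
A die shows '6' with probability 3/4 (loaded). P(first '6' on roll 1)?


Geometric: P(X=1) = (1-p)^(k-1)×p = (1/4)^0×3/4 = 3/4

P(X=1) = 3/4 ≈ 75.00%


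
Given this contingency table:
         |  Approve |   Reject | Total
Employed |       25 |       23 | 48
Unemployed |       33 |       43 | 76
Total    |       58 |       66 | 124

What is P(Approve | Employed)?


P(Approve | Employed) = 25/(25+23) = 25/48

P(Approve|Employed) = 25/48 ≈ 52.08%


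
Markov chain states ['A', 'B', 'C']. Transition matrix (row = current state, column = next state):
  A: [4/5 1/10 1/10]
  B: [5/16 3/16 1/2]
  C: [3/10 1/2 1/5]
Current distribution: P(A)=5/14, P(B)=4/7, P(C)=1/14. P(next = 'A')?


P(next=A) = Σᵢ P(now=i)×P(i→A)
= 5/14×4/5 + 4/7×5/16 + 1/14×3/10
= 2/7 + 5/28 + 3/140 = 17/35

P = 17/35 ≈ 0.4857


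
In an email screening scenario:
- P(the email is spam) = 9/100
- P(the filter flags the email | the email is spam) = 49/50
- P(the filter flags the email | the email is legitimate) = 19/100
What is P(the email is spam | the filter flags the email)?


Using Bayes' theorem:
P(A|B) = P(B|A)·P(A) / P(B)

P(the filter flags the email) = 49/50 × 9/100 + 19/100 × 91/100
= 441/5000 + 1729/10000 = 2611/10000

P(the email is spam|the filter flags the email) = (441/5000) / (2611/10000) = 126/373

P(the email is spam|the filter flags the email) = 126/373 ≈ 33.78%


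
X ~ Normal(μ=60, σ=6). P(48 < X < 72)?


z₁=(48-60)/6=-2.0, z₂=(72-60)/6=2.0
P = Φ(2.0) - Φ(-2.0) = 0.977250 - 0.022750 = 0.954500 ≈ 0.9545

P(48 < X < 72) ≈ 0.9545


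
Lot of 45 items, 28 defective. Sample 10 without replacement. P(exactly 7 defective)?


Hypergeometric: C(28,7)×C(17,3)/C(45,10)
= 1184040×680/3190187286 = 312800/1239389

P(X=7) = 312800/1239389 ≈ 25.24%


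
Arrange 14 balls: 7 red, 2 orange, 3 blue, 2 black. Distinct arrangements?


14!/(7!×2!×3!×2!) = 720720

720720


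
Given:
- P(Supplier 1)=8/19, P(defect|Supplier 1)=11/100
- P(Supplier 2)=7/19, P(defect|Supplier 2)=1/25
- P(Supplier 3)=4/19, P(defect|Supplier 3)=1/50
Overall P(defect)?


P(B) = Σ P(B|Aᵢ)×P(Aᵢ)
  11/100×8/19 = 22/475
  1/25×7/19 = 7/475
  1/50×4/19 = 2/475
Sum = 31/475

P(defect) = 31/475 ≈ 6.53%


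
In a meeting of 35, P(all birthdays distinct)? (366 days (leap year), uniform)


P(all different) = Π(366-i)/366 for i=0..34
= (366/366)×(365/366)×...×(332/366)
= 0.186502

P ≈ 0.1865 ≈ 18.65%


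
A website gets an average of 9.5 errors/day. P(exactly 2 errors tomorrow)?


Poisson(λ=9.5): P(X=2) = e^(-λ)×λ^k/k!
= e^(-9.5) × 9.5^2 / 2!
≈ 7.485182989e-05 × 90.25 / 2 ≈ 0.003378

P(X=2) ≈ 0.003378 ≈ 0.34%


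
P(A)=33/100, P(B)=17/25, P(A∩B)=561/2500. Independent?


P(A)×P(B) = 561/2500
P(A∩B) = 561/2500
Equal ✓ → Independent

Yes, independent


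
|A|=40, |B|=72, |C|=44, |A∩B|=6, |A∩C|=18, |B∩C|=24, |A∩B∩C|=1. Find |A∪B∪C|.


|A∪B∪C| = 40+72+44-6-18-24+1 = 109

|A∪B∪C| = 109


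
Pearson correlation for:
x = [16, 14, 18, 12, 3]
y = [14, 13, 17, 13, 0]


n=5, Σx=63, Σy=57, Σxy=868, Σx²=929, Σy²=823
r = (5×868 - 63×57)/√((5×929 - 63²)(5×823 - 57²))
= 749/√(676×866) = 749/√585416 ≈ 749/765.1248 ≈ 0.9789

r ≈ 0.9789


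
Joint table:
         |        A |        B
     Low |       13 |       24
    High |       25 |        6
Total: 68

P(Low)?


P(Low) = (13+24)/68 = 37/68

P(Low) = 37/68 ≈ 54.41%


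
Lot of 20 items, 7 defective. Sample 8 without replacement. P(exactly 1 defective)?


Hypergeometric: C(7,1)×C(13,7)/C(20,8)
= 7×1716/125970 = 154/1615

P(X=1) = 154/1615 ≈ 9.54%


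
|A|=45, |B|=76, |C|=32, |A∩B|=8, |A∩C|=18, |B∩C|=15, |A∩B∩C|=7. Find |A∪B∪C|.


|A∪B∪C| = 45+76+32-8-18-15+7 = 119

|A∪B∪C| = 119


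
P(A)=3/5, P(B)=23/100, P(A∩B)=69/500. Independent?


P(A)×P(B) = 69/500
P(A∩B) = 69/500
Equal ✓ → Independent

Yes, independent


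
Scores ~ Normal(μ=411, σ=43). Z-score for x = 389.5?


z = (x - μ)/σ = (389.5 - 411)/43 = -0.5

z = -0.5


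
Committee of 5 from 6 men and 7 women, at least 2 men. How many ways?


Count by #men:
  2M,3W: C(6,2)×C(7,3)=525
  3M,2W: C(6,3)×C(7,2)=420
  4M,1W: C(6,4)×C(7,1)=105
  5M,0W: C(6,5)×C(7,0)=6
Total = 1056

1056


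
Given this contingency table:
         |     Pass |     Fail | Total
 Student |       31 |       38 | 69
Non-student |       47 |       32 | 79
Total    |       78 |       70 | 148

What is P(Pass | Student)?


P(Pass | Student) = 31/(31+38) = 31/69

P(Pass|Student) = 31/69 ≈ 44.93%


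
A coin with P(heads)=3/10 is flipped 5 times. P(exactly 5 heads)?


Binomial: P(X=5) = C(5,5)×p^5×(1-p)^0
= 1 × 243/100000 × 1 = 243/100000

P(X=5) = 243/100000 ≈ 0.24%


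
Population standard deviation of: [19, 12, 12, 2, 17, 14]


Mean = 76/6 = 38/3
  (19-38/3)²=361/9
  (12-38/3)²=4/9
  (12-38/3)²=4/9
  (2-38/3)²=1024/9
  (17-38/3)²=169/9
  (14-38/3)²=16/9
Σ(x-μ)² = 526/3
σ² = (526/3)/6 = 263/9

σ = √(263/9) ≈ 5.4058
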